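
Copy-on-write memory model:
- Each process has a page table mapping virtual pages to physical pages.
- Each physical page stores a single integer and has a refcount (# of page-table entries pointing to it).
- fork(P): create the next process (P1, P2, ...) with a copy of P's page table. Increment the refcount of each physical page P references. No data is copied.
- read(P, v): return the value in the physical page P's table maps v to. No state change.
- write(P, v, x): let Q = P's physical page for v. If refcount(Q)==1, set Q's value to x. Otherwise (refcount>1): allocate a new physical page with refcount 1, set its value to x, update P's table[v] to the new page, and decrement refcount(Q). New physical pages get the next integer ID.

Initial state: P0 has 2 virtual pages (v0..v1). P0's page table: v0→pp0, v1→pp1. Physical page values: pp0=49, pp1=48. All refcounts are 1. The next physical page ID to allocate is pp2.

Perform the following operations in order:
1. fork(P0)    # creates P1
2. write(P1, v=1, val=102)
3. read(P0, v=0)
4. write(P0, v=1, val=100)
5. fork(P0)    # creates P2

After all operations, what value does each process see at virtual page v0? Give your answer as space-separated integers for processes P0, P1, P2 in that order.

Answer: 49 49 49

Derivation:
Op 1: fork(P0) -> P1. 2 ppages; refcounts: pp0:2 pp1:2
Op 2: write(P1, v1, 102). refcount(pp1)=2>1 -> COPY to pp2. 3 ppages; refcounts: pp0:2 pp1:1 pp2:1
Op 3: read(P0, v0) -> 49. No state change.
Op 4: write(P0, v1, 100). refcount(pp1)=1 -> write in place. 3 ppages; refcounts: pp0:2 pp1:1 pp2:1
Op 5: fork(P0) -> P2. 3 ppages; refcounts: pp0:3 pp1:2 pp2:1
P0: v0 -> pp0 = 49
P1: v0 -> pp0 = 49
P2: v0 -> pp0 = 49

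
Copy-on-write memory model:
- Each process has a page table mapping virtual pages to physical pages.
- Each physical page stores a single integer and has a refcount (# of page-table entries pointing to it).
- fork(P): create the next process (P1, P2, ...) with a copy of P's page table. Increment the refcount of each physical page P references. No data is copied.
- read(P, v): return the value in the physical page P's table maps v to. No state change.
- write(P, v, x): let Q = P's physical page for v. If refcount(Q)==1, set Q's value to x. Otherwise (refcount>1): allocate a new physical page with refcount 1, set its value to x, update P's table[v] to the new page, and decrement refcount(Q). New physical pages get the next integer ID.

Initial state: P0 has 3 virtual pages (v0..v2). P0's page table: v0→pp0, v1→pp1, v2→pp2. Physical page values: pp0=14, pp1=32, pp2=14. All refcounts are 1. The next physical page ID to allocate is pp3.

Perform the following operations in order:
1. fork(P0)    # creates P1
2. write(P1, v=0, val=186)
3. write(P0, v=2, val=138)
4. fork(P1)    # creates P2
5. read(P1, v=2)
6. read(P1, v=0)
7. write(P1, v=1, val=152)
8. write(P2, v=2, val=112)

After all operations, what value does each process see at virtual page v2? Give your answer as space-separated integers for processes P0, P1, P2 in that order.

Answer: 138 14 112

Derivation:
Op 1: fork(P0) -> P1. 3 ppages; refcounts: pp0:2 pp1:2 pp2:2
Op 2: write(P1, v0, 186). refcount(pp0)=2>1 -> COPY to pp3. 4 ppages; refcounts: pp0:1 pp1:2 pp2:2 pp3:1
Op 3: write(P0, v2, 138). refcount(pp2)=2>1 -> COPY to pp4. 5 ppages; refcounts: pp0:1 pp1:2 pp2:1 pp3:1 pp4:1
Op 4: fork(P1) -> P2. 5 ppages; refcounts: pp0:1 pp1:3 pp2:2 pp3:2 pp4:1
Op 5: read(P1, v2) -> 14. No state change.
Op 6: read(P1, v0) -> 186. No state change.
Op 7: write(P1, v1, 152). refcount(pp1)=3>1 -> COPY to pp5. 6 ppages; refcounts: pp0:1 pp1:2 pp2:2 pp3:2 pp4:1 pp5:1
Op 8: write(P2, v2, 112). refcount(pp2)=2>1 -> COPY to pp6. 7 ppages; refcounts: pp0:1 pp1:2 pp2:1 pp3:2 pp4:1 pp5:1 pp6:1
P0: v2 -> pp4 = 138
P1: v2 -> pp2 = 14
P2: v2 -> pp6 = 112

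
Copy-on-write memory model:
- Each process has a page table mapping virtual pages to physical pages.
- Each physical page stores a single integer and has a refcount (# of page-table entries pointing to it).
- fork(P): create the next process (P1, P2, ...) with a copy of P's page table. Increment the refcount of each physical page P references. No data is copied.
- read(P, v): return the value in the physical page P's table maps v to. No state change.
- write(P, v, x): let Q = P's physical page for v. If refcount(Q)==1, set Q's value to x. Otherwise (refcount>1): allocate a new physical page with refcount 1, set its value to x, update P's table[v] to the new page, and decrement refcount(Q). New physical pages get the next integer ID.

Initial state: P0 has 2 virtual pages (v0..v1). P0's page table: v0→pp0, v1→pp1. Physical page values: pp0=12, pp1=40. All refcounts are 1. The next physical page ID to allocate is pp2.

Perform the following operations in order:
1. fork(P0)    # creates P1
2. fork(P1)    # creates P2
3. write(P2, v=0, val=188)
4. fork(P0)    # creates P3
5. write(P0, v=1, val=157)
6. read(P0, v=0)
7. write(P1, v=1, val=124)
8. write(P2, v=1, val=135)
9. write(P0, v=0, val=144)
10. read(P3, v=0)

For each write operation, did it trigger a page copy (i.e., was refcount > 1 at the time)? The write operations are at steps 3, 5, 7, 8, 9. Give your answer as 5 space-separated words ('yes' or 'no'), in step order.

Op 1: fork(P0) -> P1. 2 ppages; refcounts: pp0:2 pp1:2
Op 2: fork(P1) -> P2. 2 ppages; refcounts: pp0:3 pp1:3
Op 3: write(P2, v0, 188). refcount(pp0)=3>1 -> COPY to pp2. 3 ppages; refcounts: pp0:2 pp1:3 pp2:1
Op 4: fork(P0) -> P3. 3 ppages; refcounts: pp0:3 pp1:4 pp2:1
Op 5: write(P0, v1, 157). refcount(pp1)=4>1 -> COPY to pp3. 4 ppages; refcounts: pp0:3 pp1:3 pp2:1 pp3:1
Op 6: read(P0, v0) -> 12. No state change.
Op 7: write(P1, v1, 124). refcount(pp1)=3>1 -> COPY to pp4. 5 ppages; refcounts: pp0:3 pp1:2 pp2:1 pp3:1 pp4:1
Op 8: write(P2, v1, 135). refcount(pp1)=2>1 -> COPY to pp5. 6 ppages; refcounts: pp0:3 pp1:1 pp2:1 pp3:1 pp4:1 pp5:1
Op 9: write(P0, v0, 144). refcount(pp0)=3>1 -> COPY to pp6. 7 ppages; refcounts: pp0:2 pp1:1 pp2:1 pp3:1 pp4:1 pp5:1 pp6:1
Op 10: read(P3, v0) -> 12. No state change.

yes yes yes yes yes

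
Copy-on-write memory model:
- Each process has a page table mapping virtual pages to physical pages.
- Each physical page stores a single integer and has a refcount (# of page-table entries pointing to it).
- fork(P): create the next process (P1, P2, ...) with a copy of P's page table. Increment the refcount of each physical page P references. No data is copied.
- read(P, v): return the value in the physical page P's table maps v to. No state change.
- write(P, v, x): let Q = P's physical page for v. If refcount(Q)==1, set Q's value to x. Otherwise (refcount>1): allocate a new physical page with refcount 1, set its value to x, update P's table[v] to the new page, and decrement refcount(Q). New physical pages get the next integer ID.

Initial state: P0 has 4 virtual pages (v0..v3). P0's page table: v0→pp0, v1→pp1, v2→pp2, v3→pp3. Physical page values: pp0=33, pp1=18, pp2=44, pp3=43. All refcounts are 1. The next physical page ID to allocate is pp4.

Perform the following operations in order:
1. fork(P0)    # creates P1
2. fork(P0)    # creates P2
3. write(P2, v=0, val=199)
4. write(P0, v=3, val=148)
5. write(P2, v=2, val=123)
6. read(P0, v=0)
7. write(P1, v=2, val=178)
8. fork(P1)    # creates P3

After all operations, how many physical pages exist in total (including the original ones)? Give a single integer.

Answer: 8

Derivation:
Op 1: fork(P0) -> P1. 4 ppages; refcounts: pp0:2 pp1:2 pp2:2 pp3:2
Op 2: fork(P0) -> P2. 4 ppages; refcounts: pp0:3 pp1:3 pp2:3 pp3:3
Op 3: write(P2, v0, 199). refcount(pp0)=3>1 -> COPY to pp4. 5 ppages; refcounts: pp0:2 pp1:3 pp2:3 pp3:3 pp4:1
Op 4: write(P0, v3, 148). refcount(pp3)=3>1 -> COPY to pp5. 6 ppages; refcounts: pp0:2 pp1:3 pp2:3 pp3:2 pp4:1 pp5:1
Op 5: write(P2, v2, 123). refcount(pp2)=3>1 -> COPY to pp6. 7 ppages; refcounts: pp0:2 pp1:3 pp2:2 pp3:2 pp4:1 pp5:1 pp6:1
Op 6: read(P0, v0) -> 33. No state change.
Op 7: write(P1, v2, 178). refcount(pp2)=2>1 -> COPY to pp7. 8 ppages; refcounts: pp0:2 pp1:3 pp2:1 pp3:2 pp4:1 pp5:1 pp6:1 pp7:1
Op 8: fork(P1) -> P3. 8 ppages; refcounts: pp0:3 pp1:4 pp2:1 pp3:3 pp4:1 pp5:1 pp6:1 pp7:2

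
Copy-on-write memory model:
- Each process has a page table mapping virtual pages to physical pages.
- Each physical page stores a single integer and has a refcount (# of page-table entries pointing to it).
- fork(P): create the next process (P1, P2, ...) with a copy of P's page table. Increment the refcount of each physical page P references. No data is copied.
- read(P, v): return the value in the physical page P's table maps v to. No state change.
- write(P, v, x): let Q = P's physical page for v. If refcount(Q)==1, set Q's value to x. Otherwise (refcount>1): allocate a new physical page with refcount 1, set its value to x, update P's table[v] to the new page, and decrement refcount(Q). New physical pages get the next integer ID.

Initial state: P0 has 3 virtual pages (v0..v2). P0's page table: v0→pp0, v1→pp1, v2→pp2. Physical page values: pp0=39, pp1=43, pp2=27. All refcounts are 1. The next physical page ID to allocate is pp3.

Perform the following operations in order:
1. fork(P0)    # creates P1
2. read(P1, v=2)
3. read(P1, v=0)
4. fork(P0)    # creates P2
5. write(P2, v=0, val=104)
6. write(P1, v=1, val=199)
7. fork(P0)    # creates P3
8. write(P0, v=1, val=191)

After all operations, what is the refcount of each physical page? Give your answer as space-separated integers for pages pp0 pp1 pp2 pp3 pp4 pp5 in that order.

Op 1: fork(P0) -> P1. 3 ppages; refcounts: pp0:2 pp1:2 pp2:2
Op 2: read(P1, v2) -> 27. No state change.
Op 3: read(P1, v0) -> 39. No state change.
Op 4: fork(P0) -> P2. 3 ppages; refcounts: pp0:3 pp1:3 pp2:3
Op 5: write(P2, v0, 104). refcount(pp0)=3>1 -> COPY to pp3. 4 ppages; refcounts: pp0:2 pp1:3 pp2:3 pp3:1
Op 6: write(P1, v1, 199). refcount(pp1)=3>1 -> COPY to pp4. 5 ppages; refcounts: pp0:2 pp1:2 pp2:3 pp3:1 pp4:1
Op 7: fork(P0) -> P3. 5 ppages; refcounts: pp0:3 pp1:3 pp2:4 pp3:1 pp4:1
Op 8: write(P0, v1, 191). refcount(pp1)=3>1 -> COPY to pp5. 6 ppages; refcounts: pp0:3 pp1:2 pp2:4 pp3:1 pp4:1 pp5:1

Answer: 3 2 4 1 1 1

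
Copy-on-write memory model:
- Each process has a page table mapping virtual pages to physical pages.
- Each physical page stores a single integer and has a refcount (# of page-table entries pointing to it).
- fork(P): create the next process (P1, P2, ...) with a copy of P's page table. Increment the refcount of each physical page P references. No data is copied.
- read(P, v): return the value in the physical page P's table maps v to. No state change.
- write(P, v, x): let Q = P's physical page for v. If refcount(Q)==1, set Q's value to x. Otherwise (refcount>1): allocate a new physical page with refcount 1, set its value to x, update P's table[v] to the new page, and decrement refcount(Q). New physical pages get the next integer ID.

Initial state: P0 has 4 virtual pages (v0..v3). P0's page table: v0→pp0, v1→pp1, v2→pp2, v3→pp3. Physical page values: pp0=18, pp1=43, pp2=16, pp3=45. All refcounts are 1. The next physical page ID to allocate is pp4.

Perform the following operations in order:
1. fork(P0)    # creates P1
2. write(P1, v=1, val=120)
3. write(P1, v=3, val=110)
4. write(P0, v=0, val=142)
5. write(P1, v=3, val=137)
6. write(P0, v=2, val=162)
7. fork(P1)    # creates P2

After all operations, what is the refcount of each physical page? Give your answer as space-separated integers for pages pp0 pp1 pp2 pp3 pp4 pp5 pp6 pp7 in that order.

Op 1: fork(P0) -> P1. 4 ppages; refcounts: pp0:2 pp1:2 pp2:2 pp3:2
Op 2: write(P1, v1, 120). refcount(pp1)=2>1 -> COPY to pp4. 5 ppages; refcounts: pp0:2 pp1:1 pp2:2 pp3:2 pp4:1
Op 3: write(P1, v3, 110). refcount(pp3)=2>1 -> COPY to pp5. 6 ppages; refcounts: pp0:2 pp1:1 pp2:2 pp3:1 pp4:1 pp5:1
Op 4: write(P0, v0, 142). refcount(pp0)=2>1 -> COPY to pp6. 7 ppages; refcounts: pp0:1 pp1:1 pp2:2 pp3:1 pp4:1 pp5:1 pp6:1
Op 5: write(P1, v3, 137). refcount(pp5)=1 -> write in place. 7 ppages; refcounts: pp0:1 pp1:1 pp2:2 pp3:1 pp4:1 pp5:1 pp6:1
Op 6: write(P0, v2, 162). refcount(pp2)=2>1 -> COPY to pp7. 8 ppages; refcounts: pp0:1 pp1:1 pp2:1 pp3:1 pp4:1 pp5:1 pp6:1 pp7:1
Op 7: fork(P1) -> P2. 8 ppages; refcounts: pp0:2 pp1:1 pp2:2 pp3:1 pp4:2 pp5:2 pp6:1 pp7:1

Answer: 2 1 2 1 2 2 1 1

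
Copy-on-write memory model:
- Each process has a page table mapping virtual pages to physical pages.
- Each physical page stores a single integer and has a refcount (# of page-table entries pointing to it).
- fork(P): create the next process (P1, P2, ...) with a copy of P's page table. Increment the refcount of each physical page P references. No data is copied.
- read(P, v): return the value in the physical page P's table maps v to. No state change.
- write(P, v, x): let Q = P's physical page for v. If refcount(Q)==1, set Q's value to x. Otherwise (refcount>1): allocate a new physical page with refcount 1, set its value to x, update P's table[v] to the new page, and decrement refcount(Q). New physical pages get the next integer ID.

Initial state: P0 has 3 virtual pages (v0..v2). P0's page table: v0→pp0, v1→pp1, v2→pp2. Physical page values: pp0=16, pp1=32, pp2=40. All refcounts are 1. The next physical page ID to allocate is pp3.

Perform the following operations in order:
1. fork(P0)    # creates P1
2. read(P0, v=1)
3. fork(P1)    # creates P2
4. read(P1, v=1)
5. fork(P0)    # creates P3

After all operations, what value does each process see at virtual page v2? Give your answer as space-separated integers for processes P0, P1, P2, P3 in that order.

Op 1: fork(P0) -> P1. 3 ppages; refcounts: pp0:2 pp1:2 pp2:2
Op 2: read(P0, v1) -> 32. No state change.
Op 3: fork(P1) -> P2. 3 ppages; refcounts: pp0:3 pp1:3 pp2:3
Op 4: read(P1, v1) -> 32. No state change.
Op 5: fork(P0) -> P3. 3 ppages; refcounts: pp0:4 pp1:4 pp2:4
P0: v2 -> pp2 = 40
P1: v2 -> pp2 = 40
P2: v2 -> pp2 = 40
P3: v2 -> pp2 = 40

Answer: 40 40 40 40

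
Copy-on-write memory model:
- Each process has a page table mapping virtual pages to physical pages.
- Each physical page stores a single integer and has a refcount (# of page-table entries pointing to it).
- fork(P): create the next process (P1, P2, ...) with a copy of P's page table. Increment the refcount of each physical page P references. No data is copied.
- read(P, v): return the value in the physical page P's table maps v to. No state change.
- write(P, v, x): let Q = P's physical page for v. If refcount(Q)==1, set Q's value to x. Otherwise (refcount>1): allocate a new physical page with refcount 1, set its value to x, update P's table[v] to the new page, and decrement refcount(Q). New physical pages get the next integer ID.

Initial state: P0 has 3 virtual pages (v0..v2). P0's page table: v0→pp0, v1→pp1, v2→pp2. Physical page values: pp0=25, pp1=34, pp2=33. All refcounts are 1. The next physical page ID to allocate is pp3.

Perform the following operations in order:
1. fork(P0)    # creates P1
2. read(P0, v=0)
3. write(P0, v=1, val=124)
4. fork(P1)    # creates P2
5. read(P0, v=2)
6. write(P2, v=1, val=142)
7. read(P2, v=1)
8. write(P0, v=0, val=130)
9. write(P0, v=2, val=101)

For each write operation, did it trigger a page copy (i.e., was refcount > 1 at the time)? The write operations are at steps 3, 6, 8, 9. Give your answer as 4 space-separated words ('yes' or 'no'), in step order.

Op 1: fork(P0) -> P1. 3 ppages; refcounts: pp0:2 pp1:2 pp2:2
Op 2: read(P0, v0) -> 25. No state change.
Op 3: write(P0, v1, 124). refcount(pp1)=2>1 -> COPY to pp3. 4 ppages; refcounts: pp0:2 pp1:1 pp2:2 pp3:1
Op 4: fork(P1) -> P2. 4 ppages; refcounts: pp0:3 pp1:2 pp2:3 pp3:1
Op 5: read(P0, v2) -> 33. No state change.
Op 6: write(P2, v1, 142). refcount(pp1)=2>1 -> COPY to pp4. 5 ppages; refcounts: pp0:3 pp1:1 pp2:3 pp3:1 pp4:1
Op 7: read(P2, v1) -> 142. No state change.
Op 8: write(P0, v0, 130). refcount(pp0)=3>1 -> COPY to pp5. 6 ppages; refcounts: pp0:2 pp1:1 pp2:3 pp3:1 pp4:1 pp5:1
Op 9: write(P0, v2, 101). refcount(pp2)=3>1 -> COPY to pp6. 7 ppages; refcounts: pp0:2 pp1:1 pp2:2 pp3:1 pp4:1 pp5:1 pp6:1

yes yes yes yes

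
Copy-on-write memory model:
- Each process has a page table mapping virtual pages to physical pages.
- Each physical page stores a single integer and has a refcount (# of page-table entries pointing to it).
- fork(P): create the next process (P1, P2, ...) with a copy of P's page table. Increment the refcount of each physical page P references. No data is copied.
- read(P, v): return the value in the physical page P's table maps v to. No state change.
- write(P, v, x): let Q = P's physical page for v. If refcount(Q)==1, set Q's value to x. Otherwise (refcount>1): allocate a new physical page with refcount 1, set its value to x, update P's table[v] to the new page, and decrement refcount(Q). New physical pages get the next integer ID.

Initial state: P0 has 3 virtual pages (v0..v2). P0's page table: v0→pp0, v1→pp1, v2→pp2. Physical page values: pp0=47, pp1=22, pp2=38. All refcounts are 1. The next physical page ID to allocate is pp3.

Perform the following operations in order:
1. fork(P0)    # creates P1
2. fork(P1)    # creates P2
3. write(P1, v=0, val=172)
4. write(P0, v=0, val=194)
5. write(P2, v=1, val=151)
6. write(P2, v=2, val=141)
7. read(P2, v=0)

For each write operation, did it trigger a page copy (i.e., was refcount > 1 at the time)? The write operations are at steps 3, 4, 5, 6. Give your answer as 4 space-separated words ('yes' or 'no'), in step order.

Op 1: fork(P0) -> P1. 3 ppages; refcounts: pp0:2 pp1:2 pp2:2
Op 2: fork(P1) -> P2. 3 ppages; refcounts: pp0:3 pp1:3 pp2:3
Op 3: write(P1, v0, 172). refcount(pp0)=3>1 -> COPY to pp3. 4 ppages; refcounts: pp0:2 pp1:3 pp2:3 pp3:1
Op 4: write(P0, v0, 194). refcount(pp0)=2>1 -> COPY to pp4. 5 ppages; refcounts: pp0:1 pp1:3 pp2:3 pp3:1 pp4:1
Op 5: write(P2, v1, 151). refcount(pp1)=3>1 -> COPY to pp5. 6 ppages; refcounts: pp0:1 pp1:2 pp2:3 pp3:1 pp4:1 pp5:1
Op 6: write(P2, v2, 141). refcount(pp2)=3>1 -> COPY to pp6. 7 ppages; refcounts: pp0:1 pp1:2 pp2:2 pp3:1 pp4:1 pp5:1 pp6:1
Op 7: read(P2, v0) -> 47. No state change.

yes yes yes yes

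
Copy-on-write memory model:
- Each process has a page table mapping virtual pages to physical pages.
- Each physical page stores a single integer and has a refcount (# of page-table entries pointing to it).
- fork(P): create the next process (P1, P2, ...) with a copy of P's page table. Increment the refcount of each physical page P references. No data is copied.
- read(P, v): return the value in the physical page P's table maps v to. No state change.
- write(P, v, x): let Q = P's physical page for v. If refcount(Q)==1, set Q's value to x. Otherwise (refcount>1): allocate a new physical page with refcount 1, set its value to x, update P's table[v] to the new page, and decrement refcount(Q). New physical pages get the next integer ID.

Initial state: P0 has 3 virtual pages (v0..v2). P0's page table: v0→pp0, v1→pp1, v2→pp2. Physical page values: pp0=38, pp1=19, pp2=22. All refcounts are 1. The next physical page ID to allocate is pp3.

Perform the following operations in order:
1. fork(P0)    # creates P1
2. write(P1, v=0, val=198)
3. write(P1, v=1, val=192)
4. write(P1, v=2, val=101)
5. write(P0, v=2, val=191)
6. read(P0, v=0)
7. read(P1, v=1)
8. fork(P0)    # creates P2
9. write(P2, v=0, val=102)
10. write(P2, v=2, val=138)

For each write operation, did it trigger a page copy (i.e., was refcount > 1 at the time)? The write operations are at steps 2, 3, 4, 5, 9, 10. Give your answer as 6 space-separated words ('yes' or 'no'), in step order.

Op 1: fork(P0) -> P1. 3 ppages; refcounts: pp0:2 pp1:2 pp2:2
Op 2: write(P1, v0, 198). refcount(pp0)=2>1 -> COPY to pp3. 4 ppages; refcounts: pp0:1 pp1:2 pp2:2 pp3:1
Op 3: write(P1, v1, 192). refcount(pp1)=2>1 -> COPY to pp4. 5 ppages; refcounts: pp0:1 pp1:1 pp2:2 pp3:1 pp4:1
Op 4: write(P1, v2, 101). refcount(pp2)=2>1 -> COPY to pp5. 6 ppages; refcounts: pp0:1 pp1:1 pp2:1 pp3:1 pp4:1 pp5:1
Op 5: write(P0, v2, 191). refcount(pp2)=1 -> write in place. 6 ppages; refcounts: pp0:1 pp1:1 pp2:1 pp3:1 pp4:1 pp5:1
Op 6: read(P0, v0) -> 38. No state change.
Op 7: read(P1, v1) -> 192. No state change.
Op 8: fork(P0) -> P2. 6 ppages; refcounts: pp0:2 pp1:2 pp2:2 pp3:1 pp4:1 pp5:1
Op 9: write(P2, v0, 102). refcount(pp0)=2>1 -> COPY to pp6. 7 ppages; refcounts: pp0:1 pp1:2 pp2:2 pp3:1 pp4:1 pp5:1 pp6:1
Op 10: write(P2, v2, 138). refcount(pp2)=2>1 -> COPY to pp7. 8 ppages; refcounts: pp0:1 pp1:2 pp2:1 pp3:1 pp4:1 pp5:1 pp6:1 pp7:1

yes yes yes no yes yes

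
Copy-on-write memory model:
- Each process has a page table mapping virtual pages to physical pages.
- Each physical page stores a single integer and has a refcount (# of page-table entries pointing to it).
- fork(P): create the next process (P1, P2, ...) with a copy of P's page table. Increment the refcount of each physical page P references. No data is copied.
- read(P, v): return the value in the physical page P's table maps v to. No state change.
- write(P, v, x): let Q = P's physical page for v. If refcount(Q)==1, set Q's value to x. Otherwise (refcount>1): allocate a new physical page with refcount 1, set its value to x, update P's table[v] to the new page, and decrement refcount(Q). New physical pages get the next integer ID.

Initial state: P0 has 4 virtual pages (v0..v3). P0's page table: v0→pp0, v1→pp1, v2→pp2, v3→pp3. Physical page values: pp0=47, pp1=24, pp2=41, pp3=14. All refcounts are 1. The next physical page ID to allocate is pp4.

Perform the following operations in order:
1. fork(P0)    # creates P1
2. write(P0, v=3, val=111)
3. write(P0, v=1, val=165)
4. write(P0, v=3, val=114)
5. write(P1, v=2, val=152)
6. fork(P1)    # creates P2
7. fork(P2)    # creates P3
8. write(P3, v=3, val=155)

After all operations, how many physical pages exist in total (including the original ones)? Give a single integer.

Answer: 8

Derivation:
Op 1: fork(P0) -> P1. 4 ppages; refcounts: pp0:2 pp1:2 pp2:2 pp3:2
Op 2: write(P0, v3, 111). refcount(pp3)=2>1 -> COPY to pp4. 5 ppages; refcounts: pp0:2 pp1:2 pp2:2 pp3:1 pp4:1
Op 3: write(P0, v1, 165). refcount(pp1)=2>1 -> COPY to pp5. 6 ppages; refcounts: pp0:2 pp1:1 pp2:2 pp3:1 pp4:1 pp5:1
Op 4: write(P0, v3, 114). refcount(pp4)=1 -> write in place. 6 ppages; refcounts: pp0:2 pp1:1 pp2:2 pp3:1 pp4:1 pp5:1
Op 5: write(P1, v2, 152). refcount(pp2)=2>1 -> COPY to pp6. 7 ppages; refcounts: pp0:2 pp1:1 pp2:1 pp3:1 pp4:1 pp5:1 pp6:1
Op 6: fork(P1) -> P2. 7 ppages; refcounts: pp0:3 pp1:2 pp2:1 pp3:2 pp4:1 pp5:1 pp6:2
Op 7: fork(P2) -> P3. 7 ppages; refcounts: pp0:4 pp1:3 pp2:1 pp3:3 pp4:1 pp5:1 pp6:3
Op 8: write(P3, v3, 155). refcount(pp3)=3>1 -> COPY to pp7. 8 ppages; refcounts: pp0:4 pp1:3 pp2:1 pp3:2 pp4:1 pp5:1 pp6:3 pp7:1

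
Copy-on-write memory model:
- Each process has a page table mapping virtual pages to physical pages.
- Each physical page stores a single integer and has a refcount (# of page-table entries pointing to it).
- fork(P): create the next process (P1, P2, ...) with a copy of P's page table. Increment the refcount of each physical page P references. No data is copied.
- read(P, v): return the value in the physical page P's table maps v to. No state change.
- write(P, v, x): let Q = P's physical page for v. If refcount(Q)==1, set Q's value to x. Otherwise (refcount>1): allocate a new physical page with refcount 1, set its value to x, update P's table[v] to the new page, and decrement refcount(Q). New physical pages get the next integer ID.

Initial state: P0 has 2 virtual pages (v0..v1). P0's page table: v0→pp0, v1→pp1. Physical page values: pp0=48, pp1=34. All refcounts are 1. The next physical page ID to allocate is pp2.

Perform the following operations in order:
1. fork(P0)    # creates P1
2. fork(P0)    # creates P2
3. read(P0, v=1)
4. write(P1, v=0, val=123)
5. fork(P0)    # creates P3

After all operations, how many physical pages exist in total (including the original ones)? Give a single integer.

Op 1: fork(P0) -> P1. 2 ppages; refcounts: pp0:2 pp1:2
Op 2: fork(P0) -> P2. 2 ppages; refcounts: pp0:3 pp1:3
Op 3: read(P0, v1) -> 34. No state change.
Op 4: write(P1, v0, 123). refcount(pp0)=3>1 -> COPY to pp2. 3 ppages; refcounts: pp0:2 pp1:3 pp2:1
Op 5: fork(P0) -> P3. 3 ppages; refcounts: pp0:3 pp1:4 pp2:1

Answer: 3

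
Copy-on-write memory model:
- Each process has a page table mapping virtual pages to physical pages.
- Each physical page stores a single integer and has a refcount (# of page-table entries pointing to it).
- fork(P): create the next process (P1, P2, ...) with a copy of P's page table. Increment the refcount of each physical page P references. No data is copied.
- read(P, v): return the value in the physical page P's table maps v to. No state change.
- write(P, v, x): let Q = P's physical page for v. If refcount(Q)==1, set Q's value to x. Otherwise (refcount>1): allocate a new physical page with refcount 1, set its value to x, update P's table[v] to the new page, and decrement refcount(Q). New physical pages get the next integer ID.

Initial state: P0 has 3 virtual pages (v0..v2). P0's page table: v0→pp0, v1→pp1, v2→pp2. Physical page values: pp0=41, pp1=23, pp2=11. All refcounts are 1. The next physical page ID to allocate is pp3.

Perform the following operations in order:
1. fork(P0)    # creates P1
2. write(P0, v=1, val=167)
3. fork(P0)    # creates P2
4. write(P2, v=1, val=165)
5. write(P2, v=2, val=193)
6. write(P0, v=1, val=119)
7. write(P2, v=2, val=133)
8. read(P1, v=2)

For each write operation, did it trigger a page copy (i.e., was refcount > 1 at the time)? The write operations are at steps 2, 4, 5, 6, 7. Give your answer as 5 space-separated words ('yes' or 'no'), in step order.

Op 1: fork(P0) -> P1. 3 ppages; refcounts: pp0:2 pp1:2 pp2:2
Op 2: write(P0, v1, 167). refcount(pp1)=2>1 -> COPY to pp3. 4 ppages; refcounts: pp0:2 pp1:1 pp2:2 pp3:1
Op 3: fork(P0) -> P2. 4 ppages; refcounts: pp0:3 pp1:1 pp2:3 pp3:2
Op 4: write(P2, v1, 165). refcount(pp3)=2>1 -> COPY to pp4. 5 ppages; refcounts: pp0:3 pp1:1 pp2:3 pp3:1 pp4:1
Op 5: write(P2, v2, 193). refcount(pp2)=3>1 -> COPY to pp5. 6 ppages; refcounts: pp0:3 pp1:1 pp2:2 pp3:1 pp4:1 pp5:1
Op 6: write(P0, v1, 119). refcount(pp3)=1 -> write in place. 6 ppages; refcounts: pp0:3 pp1:1 pp2:2 pp3:1 pp4:1 pp5:1
Op 7: write(P2, v2, 133). refcount(pp5)=1 -> write in place. 6 ppages; refcounts: pp0:3 pp1:1 pp2:2 pp3:1 pp4:1 pp5:1
Op 8: read(P1, v2) -> 11. No state change.

yes yes yes no no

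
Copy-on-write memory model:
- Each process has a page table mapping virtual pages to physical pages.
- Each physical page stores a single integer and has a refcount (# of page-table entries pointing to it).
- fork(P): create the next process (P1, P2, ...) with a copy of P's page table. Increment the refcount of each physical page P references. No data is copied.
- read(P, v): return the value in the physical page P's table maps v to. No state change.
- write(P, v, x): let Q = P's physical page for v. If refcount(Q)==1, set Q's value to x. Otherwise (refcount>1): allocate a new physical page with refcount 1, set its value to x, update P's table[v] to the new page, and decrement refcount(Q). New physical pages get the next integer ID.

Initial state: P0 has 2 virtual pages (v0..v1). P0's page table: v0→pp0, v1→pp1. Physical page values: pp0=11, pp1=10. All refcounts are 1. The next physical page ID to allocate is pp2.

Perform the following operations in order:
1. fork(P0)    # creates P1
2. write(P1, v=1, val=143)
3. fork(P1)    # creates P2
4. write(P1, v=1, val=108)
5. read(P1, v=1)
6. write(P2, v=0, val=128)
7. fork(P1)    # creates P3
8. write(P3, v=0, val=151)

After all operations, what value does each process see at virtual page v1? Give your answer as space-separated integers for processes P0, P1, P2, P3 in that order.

Answer: 10 108 143 108

Derivation:
Op 1: fork(P0) -> P1. 2 ppages; refcounts: pp0:2 pp1:2
Op 2: write(P1, v1, 143). refcount(pp1)=2>1 -> COPY to pp2. 3 ppages; refcounts: pp0:2 pp1:1 pp2:1
Op 3: fork(P1) -> P2. 3 ppages; refcounts: pp0:3 pp1:1 pp2:2
Op 4: write(P1, v1, 108). refcount(pp2)=2>1 -> COPY to pp3. 4 ppages; refcounts: pp0:3 pp1:1 pp2:1 pp3:1
Op 5: read(P1, v1) -> 108. No state change.
Op 6: write(P2, v0, 128). refcount(pp0)=3>1 -> COPY to pp4. 5 ppages; refcounts: pp0:2 pp1:1 pp2:1 pp3:1 pp4:1
Op 7: fork(P1) -> P3. 5 ppages; refcounts: pp0:3 pp1:1 pp2:1 pp3:2 pp4:1
Op 8: write(P3, v0, 151). refcount(pp0)=3>1 -> COPY to pp5. 6 ppages; refcounts: pp0:2 pp1:1 pp2:1 pp3:2 pp4:1 pp5:1
P0: v1 -> pp1 = 10
P1: v1 -> pp3 = 108
P2: v1 -> pp2 = 143
P3: v1 -> pp3 = 108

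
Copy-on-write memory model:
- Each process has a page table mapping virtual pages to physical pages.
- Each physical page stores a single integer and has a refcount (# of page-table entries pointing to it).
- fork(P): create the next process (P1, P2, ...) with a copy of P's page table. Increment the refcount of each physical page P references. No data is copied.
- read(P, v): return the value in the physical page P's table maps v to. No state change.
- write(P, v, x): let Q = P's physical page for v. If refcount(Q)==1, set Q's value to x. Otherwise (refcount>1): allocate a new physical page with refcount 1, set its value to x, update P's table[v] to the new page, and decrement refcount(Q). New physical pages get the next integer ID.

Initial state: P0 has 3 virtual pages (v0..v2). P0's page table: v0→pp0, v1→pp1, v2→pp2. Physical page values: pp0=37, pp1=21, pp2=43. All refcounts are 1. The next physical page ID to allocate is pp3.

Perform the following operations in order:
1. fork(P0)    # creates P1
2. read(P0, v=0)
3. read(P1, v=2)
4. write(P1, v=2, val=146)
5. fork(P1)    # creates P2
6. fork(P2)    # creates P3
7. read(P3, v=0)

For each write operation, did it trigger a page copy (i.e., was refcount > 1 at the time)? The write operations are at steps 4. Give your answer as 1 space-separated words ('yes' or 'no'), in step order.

Op 1: fork(P0) -> P1. 3 ppages; refcounts: pp0:2 pp1:2 pp2:2
Op 2: read(P0, v0) -> 37. No state change.
Op 3: read(P1, v2) -> 43. No state change.
Op 4: write(P1, v2, 146). refcount(pp2)=2>1 -> COPY to pp3. 4 ppages; refcounts: pp0:2 pp1:2 pp2:1 pp3:1
Op 5: fork(P1) -> P2. 4 ppages; refcounts: pp0:3 pp1:3 pp2:1 pp3:2
Op 6: fork(P2) -> P3. 4 ppages; refcounts: pp0:4 pp1:4 pp2:1 pp3:3
Op 7: read(P3, v0) -> 37. No state change.

yes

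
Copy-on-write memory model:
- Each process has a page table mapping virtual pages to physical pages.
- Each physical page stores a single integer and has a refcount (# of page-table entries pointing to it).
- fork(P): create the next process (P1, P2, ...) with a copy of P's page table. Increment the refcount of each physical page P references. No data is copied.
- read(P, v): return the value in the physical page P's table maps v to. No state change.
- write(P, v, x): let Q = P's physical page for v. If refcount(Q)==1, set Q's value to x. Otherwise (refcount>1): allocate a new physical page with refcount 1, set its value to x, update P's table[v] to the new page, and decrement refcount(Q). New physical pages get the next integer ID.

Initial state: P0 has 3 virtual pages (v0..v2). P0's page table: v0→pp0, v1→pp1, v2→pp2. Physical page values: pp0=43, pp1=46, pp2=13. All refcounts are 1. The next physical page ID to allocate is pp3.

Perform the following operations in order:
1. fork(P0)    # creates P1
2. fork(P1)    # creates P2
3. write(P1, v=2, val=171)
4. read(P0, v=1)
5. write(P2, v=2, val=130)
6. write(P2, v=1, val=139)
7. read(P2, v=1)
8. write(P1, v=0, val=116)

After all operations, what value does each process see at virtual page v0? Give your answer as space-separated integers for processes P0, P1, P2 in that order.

Answer: 43 116 43

Derivation:
Op 1: fork(P0) -> P1. 3 ppages; refcounts: pp0:2 pp1:2 pp2:2
Op 2: fork(P1) -> P2. 3 ppages; refcounts: pp0:3 pp1:3 pp2:3
Op 3: write(P1, v2, 171). refcount(pp2)=3>1 -> COPY to pp3. 4 ppages; refcounts: pp0:3 pp1:3 pp2:2 pp3:1
Op 4: read(P0, v1) -> 46. No state change.
Op 5: write(P2, v2, 130). refcount(pp2)=2>1 -> COPY to pp4. 5 ppages; refcounts: pp0:3 pp1:3 pp2:1 pp3:1 pp4:1
Op 6: write(P2, v1, 139). refcount(pp1)=3>1 -> COPY to pp5. 6 ppages; refcounts: pp0:3 pp1:2 pp2:1 pp3:1 pp4:1 pp5:1
Op 7: read(P2, v1) -> 139. No state change.
Op 8: write(P1, v0, 116). refcount(pp0)=3>1 -> COPY to pp6. 7 ppages; refcounts: pp0:2 pp1:2 pp2:1 pp3:1 pp4:1 pp5:1 pp6:1
P0: v0 -> pp0 = 43
P1: v0 -> pp6 = 116
P2: v0 -> pp0 = 43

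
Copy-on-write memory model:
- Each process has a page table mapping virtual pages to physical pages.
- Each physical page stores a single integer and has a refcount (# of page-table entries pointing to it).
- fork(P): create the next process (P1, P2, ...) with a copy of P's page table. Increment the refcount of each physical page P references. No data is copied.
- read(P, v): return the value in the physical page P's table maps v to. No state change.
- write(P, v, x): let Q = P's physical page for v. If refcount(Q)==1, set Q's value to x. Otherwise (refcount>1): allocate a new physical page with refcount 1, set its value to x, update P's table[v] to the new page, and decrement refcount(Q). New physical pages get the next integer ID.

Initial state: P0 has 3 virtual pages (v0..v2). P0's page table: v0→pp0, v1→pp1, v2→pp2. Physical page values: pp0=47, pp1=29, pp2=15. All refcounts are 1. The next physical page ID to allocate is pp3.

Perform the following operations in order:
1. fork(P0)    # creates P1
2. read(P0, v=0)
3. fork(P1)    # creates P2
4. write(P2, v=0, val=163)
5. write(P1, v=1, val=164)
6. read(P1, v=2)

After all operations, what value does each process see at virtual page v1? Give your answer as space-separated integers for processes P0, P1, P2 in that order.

Answer: 29 164 29

Derivation:
Op 1: fork(P0) -> P1. 3 ppages; refcounts: pp0:2 pp1:2 pp2:2
Op 2: read(P0, v0) -> 47. No state change.
Op 3: fork(P1) -> P2. 3 ppages; refcounts: pp0:3 pp1:3 pp2:3
Op 4: write(P2, v0, 163). refcount(pp0)=3>1 -> COPY to pp3. 4 ppages; refcounts: pp0:2 pp1:3 pp2:3 pp3:1
Op 5: write(P1, v1, 164). refcount(pp1)=3>1 -> COPY to pp4. 5 ppages; refcounts: pp0:2 pp1:2 pp2:3 pp3:1 pp4:1
Op 6: read(P1, v2) -> 15. No state change.
P0: v1 -> pp1 = 29
P1: v1 -> pp4 = 164
P2: v1 -> pp1 = 29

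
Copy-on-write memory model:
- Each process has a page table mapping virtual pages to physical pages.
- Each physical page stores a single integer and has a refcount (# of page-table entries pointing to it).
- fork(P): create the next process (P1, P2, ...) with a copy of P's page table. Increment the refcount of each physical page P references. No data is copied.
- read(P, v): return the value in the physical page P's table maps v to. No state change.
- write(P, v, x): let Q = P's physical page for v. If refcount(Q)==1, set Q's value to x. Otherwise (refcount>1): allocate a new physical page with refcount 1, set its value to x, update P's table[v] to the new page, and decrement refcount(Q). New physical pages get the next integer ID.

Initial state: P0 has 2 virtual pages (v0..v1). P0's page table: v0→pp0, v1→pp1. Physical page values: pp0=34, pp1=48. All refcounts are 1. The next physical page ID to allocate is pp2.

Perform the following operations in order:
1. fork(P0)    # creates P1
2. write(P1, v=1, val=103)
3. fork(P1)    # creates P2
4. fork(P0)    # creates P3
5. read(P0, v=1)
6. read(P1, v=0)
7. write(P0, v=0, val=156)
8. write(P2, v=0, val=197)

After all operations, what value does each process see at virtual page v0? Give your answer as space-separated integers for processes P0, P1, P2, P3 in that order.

Op 1: fork(P0) -> P1. 2 ppages; refcounts: pp0:2 pp1:2
Op 2: write(P1, v1, 103). refcount(pp1)=2>1 -> COPY to pp2. 3 ppages; refcounts: pp0:2 pp1:1 pp2:1
Op 3: fork(P1) -> P2. 3 ppages; refcounts: pp0:3 pp1:1 pp2:2
Op 4: fork(P0) -> P3. 3 ppages; refcounts: pp0:4 pp1:2 pp2:2
Op 5: read(P0, v1) -> 48. No state change.
Op 6: read(P1, v0) -> 34. No state change.
Op 7: write(P0, v0, 156). refcount(pp0)=4>1 -> COPY to pp3. 4 ppages; refcounts: pp0:3 pp1:2 pp2:2 pp3:1
Op 8: write(P2, v0, 197). refcount(pp0)=3>1 -> COPY to pp4. 5 ppages; refcounts: pp0:2 pp1:2 pp2:2 pp3:1 pp4:1
P0: v0 -> pp3 = 156
P1: v0 -> pp0 = 34
P2: v0 -> pp4 = 197
P3: v0 -> pp0 = 34

Answer: 156 34 197 34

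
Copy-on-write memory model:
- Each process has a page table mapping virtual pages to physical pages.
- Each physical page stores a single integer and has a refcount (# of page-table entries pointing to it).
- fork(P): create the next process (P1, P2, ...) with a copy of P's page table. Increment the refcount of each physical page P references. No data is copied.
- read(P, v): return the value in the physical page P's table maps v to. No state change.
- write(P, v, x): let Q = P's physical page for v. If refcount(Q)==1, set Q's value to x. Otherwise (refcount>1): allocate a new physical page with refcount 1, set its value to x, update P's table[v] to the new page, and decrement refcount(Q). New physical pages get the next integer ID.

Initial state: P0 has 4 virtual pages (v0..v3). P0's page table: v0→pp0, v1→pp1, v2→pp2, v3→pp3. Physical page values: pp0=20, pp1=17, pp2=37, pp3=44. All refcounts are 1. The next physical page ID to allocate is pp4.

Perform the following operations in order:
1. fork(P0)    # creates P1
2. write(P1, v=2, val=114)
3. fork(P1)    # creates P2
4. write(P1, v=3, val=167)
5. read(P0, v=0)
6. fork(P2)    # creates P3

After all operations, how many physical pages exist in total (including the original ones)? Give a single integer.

Answer: 6

Derivation:
Op 1: fork(P0) -> P1. 4 ppages; refcounts: pp0:2 pp1:2 pp2:2 pp3:2
Op 2: write(P1, v2, 114). refcount(pp2)=2>1 -> COPY to pp4. 5 ppages; refcounts: pp0:2 pp1:2 pp2:1 pp3:2 pp4:1
Op 3: fork(P1) -> P2. 5 ppages; refcounts: pp0:3 pp1:3 pp2:1 pp3:3 pp4:2
Op 4: write(P1, v3, 167). refcount(pp3)=3>1 -> COPY to pp5. 6 ppages; refcounts: pp0:3 pp1:3 pp2:1 pp3:2 pp4:2 pp5:1
Op 5: read(P0, v0) -> 20. No state change.
Op 6: fork(P2) -> P3. 6 ppages; refcounts: pp0:4 pp1:4 pp2:1 pp3:3 pp4:3 pp5:1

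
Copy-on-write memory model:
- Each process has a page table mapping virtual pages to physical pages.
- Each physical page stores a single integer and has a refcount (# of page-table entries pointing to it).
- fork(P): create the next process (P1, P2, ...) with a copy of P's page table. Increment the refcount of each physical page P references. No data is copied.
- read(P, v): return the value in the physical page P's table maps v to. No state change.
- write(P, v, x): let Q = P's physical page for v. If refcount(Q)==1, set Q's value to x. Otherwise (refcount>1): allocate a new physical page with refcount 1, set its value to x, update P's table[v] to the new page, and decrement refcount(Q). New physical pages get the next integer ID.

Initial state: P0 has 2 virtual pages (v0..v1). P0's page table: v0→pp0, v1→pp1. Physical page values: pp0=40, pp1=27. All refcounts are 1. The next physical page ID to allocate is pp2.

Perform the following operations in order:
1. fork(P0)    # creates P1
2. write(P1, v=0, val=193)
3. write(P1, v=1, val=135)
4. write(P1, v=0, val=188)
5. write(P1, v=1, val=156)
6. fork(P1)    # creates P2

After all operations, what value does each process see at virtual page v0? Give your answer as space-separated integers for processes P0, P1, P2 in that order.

Answer: 40 188 188

Derivation:
Op 1: fork(P0) -> P1. 2 ppages; refcounts: pp0:2 pp1:2
Op 2: write(P1, v0, 193). refcount(pp0)=2>1 -> COPY to pp2. 3 ppages; refcounts: pp0:1 pp1:2 pp2:1
Op 3: write(P1, v1, 135). refcount(pp1)=2>1 -> COPY to pp3. 4 ppages; refcounts: pp0:1 pp1:1 pp2:1 pp3:1
Op 4: write(P1, v0, 188). refcount(pp2)=1 -> write in place. 4 ppages; refcounts: pp0:1 pp1:1 pp2:1 pp3:1
Op 5: write(P1, v1, 156). refcount(pp3)=1 -> write in place. 4 ppages; refcounts: pp0:1 pp1:1 pp2:1 pp3:1
Op 6: fork(P1) -> P2. 4 ppages; refcounts: pp0:1 pp1:1 pp2:2 pp3:2
P0: v0 -> pp0 = 40
P1: v0 -> pp2 = 188
P2: v0 -> pp2 = 188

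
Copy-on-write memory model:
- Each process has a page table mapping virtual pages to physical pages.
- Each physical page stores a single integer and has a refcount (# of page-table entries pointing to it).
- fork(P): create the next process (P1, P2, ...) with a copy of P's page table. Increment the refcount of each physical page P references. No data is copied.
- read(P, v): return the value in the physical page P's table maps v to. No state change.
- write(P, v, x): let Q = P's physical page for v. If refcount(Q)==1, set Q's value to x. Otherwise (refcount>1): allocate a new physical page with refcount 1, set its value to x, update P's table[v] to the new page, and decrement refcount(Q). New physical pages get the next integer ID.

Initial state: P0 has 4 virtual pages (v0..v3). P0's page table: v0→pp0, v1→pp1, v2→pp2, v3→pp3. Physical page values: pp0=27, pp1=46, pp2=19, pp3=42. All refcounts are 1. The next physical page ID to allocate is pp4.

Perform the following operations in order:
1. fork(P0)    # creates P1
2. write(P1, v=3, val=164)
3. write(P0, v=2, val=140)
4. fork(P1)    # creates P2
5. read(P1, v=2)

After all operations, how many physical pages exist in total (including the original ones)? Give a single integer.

Answer: 6

Derivation:
Op 1: fork(P0) -> P1. 4 ppages; refcounts: pp0:2 pp1:2 pp2:2 pp3:2
Op 2: write(P1, v3, 164). refcount(pp3)=2>1 -> COPY to pp4. 5 ppages; refcounts: pp0:2 pp1:2 pp2:2 pp3:1 pp4:1
Op 3: write(P0, v2, 140). refcount(pp2)=2>1 -> COPY to pp5. 6 ppages; refcounts: pp0:2 pp1:2 pp2:1 pp3:1 pp4:1 pp5:1
Op 4: fork(P1) -> P2. 6 ppages; refcounts: pp0:3 pp1:3 pp2:2 pp3:1 pp4:2 pp5:1
Op 5: read(P1, v2) -> 19. No state change.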